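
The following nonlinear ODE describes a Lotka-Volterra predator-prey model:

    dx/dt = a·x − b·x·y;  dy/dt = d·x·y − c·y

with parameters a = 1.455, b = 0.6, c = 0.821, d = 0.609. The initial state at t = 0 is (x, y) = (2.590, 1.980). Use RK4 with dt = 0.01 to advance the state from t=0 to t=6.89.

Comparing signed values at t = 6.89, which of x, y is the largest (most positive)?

t=0.000: state=(2.590, 1.980)
step 1 (dt=0.01): k1=(0.692, 1.497), k2=(0.681, 1.507), k3=(0.681, 1.507), k4=(0.670, 1.517); state += dt/6·(k1+2k2+2k3+k4)
t=0.010: state=(2.597, 1.995)
t=0.020: state=(2.603, 2.010)
t=0.030: state=(2.610, 2.026)
continuing one RK4 step at a time; state shown every 25 steps (Δt=0.25):
t=0.250: state=(2.684, 2.414)
t=0.500: state=(2.586, 2.945)
t=0.750: state=(2.295, 3.485)
t=1.000: state=(1.893, 3.906)
t=1.250: state=(1.488, 4.113)
t=1.500: state=(1.154, 4.091)
t=1.750: state=(0.910, 3.895)
t=2.000: state=(0.746, 3.595)
t=2.250: state=(0.642, 3.253)
t=2.500: state=(0.582, 2.906)
t=2.750: state=(0.555, 2.580)
t=3.000: state=(0.555, 2.286)
t=3.250: state=(0.578, 2.029)
t=3.500: state=(0.624, 1.810)
t=3.750: state=(0.694, 1.629)
t=4.000: state=(0.790, 1.485)
t=4.250: state=(0.918, 1.377)
t=4.500: state=(1.080, 1.305)
t=4.750: state=(1.282, 1.272)
t=5.000: state=(1.524, 1.282)
t=5.250: state=(1.802, 1.344)
t=5.500: state=(2.100, 1.473)
t=5.750: state=(2.387, 1.689)
t=6.000: state=(2.605, 2.014)
t=6.250: state=(2.684, 2.459)
t=6.500: state=(2.567, 2.995)
t=6.750: state=(2.262, 3.529)
t=6.890: state=(2.039, 3.780)
compare at T: x=2.039, y=3.780

largest component: y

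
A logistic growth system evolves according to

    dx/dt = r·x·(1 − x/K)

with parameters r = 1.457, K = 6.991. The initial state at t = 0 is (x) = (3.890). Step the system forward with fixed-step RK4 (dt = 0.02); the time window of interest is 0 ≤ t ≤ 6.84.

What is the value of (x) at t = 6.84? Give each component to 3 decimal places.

t=0.000: state=(3.890)
step 1 (dt=0.02): k1=(2.514), k2=(2.510), k3=(2.510), k4=(2.505); state += dt/6·(k1+2k2+2k3+k4)
t=0.020: state=(3.940)
t=0.040: state=(3.990)
t=0.060: state=(4.040)
continuing one RK4 step at a time; state shown every 25 steps (Δt=0.5):
t=0.500: state=(5.049)
t=1.000: state=(5.896)
t=1.500: state=(6.416)
t=2.000: state=(6.701)
t=2.500: state=(6.848)
t=3.000: state=(6.921)
t=3.500: state=(6.957)
t=4.000: state=(6.975)
t=4.500: state=(6.983)
t=5.000: state=(6.987)
t=5.500: state=(6.989)
t=6.000: state=(6.990)
t=6.500: state=(6.991)
t=6.840: state=(6.991)

(x) = (6.991)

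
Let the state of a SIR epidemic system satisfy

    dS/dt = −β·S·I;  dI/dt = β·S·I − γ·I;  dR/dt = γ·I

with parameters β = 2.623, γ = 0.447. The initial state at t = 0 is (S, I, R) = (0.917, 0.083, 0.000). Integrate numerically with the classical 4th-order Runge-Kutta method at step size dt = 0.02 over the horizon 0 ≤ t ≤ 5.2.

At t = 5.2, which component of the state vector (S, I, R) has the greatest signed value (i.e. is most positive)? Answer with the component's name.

largest component: R

t=0.000: state=(0.917, 0.083, 0.000)
step 1 (dt=0.02): k1=(-0.200, 0.163, 0.037), k2=(-0.203, 0.165, 0.038), k3=(-0.203, 0.165, 0.038), k4=(-0.207, 0.168, 0.039); state += dt/6·(k1+2k2+2k3+k4)
t=0.020: state=(0.913, 0.086, 0.001)
t=0.040: state=(0.909, 0.090, 0.002)
t=0.060: state=(0.904, 0.093, 0.002)
continuing one RK4 step at a time; state shown every 10 steps (Δt=0.2):
t=0.200: state=(0.870, 0.121, 0.009)
t=0.400: state=(0.806, 0.172, 0.022)
t=0.600: state=(0.724, 0.236, 0.040)
t=0.800: state=(0.628, 0.307, 0.064)
t=1.000: state=(0.524, 0.380, 0.095)
t=1.200: state=(0.422, 0.446, 0.132)
t=1.400: state=(0.329, 0.496, 0.174)
t=1.600: state=(0.252, 0.528, 0.220)
t=1.800: state=(0.190, 0.542, 0.268)
t=2.000: state=(0.143, 0.540, 0.317)
t=2.200: state=(0.108, 0.527, 0.365)
t=2.400: state=(0.082, 0.507, 0.411)
t=2.600: state=(0.063, 0.481, 0.455)
t=2.800: state=(0.050, 0.453, 0.497)
t=3.000: state=(0.039, 0.424, 0.536)
t=3.200: state=(0.032, 0.395, 0.573)
t=3.400: state=(0.026, 0.367, 0.607)
t=3.600: state=(0.022, 0.340, 0.638)
t=3.800: state=(0.018, 0.314, 0.668)
t=4.000: state=(0.016, 0.290, 0.695)
t=4.200: state=(0.013, 0.267, 0.720)
t=4.400: state=(0.012, 0.246, 0.742)
t=4.600: state=(0.010, 0.226, 0.764)
t=4.800: state=(0.009, 0.208, 0.783)
t=5.000: state=(0.008, 0.191, 0.801)
t=5.200: state=(0.008, 0.175, 0.817)
compare at T: S=0.008, I=0.175, R=0.817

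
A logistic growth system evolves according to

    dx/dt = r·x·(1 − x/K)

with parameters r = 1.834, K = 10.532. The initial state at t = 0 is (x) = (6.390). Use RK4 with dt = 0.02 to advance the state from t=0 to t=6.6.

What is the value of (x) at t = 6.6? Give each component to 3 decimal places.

t=0.000: state=(6.390)
step 1 (dt=0.02): k1=(4.609), k2=(4.591), k3=(4.591), k4=(4.572); state += dt/6·(k1+2k2+2k3+k4)
t=0.020: state=(6.482)
t=0.040: state=(6.573)
t=0.060: state=(6.663)
continuing one RK4 step at a time; state shown every 25 steps (Δt=0.5):
t=0.500: state=(8.365)
t=1.000: state=(9.544)
t=1.500: state=(10.113)
t=2.000: state=(10.361)
t=2.500: state=(10.463)
t=3.000: state=(10.504)
t=3.500: state=(10.521)
t=4.000: state=(10.528)
t=4.500: state=(10.530)
t=5.000: state=(10.531)
t=5.500: state=(10.532)
t=6.000: state=(10.532)
t=6.500: state=(10.532)
t=6.600: state=(10.532)

(x) = (10.532)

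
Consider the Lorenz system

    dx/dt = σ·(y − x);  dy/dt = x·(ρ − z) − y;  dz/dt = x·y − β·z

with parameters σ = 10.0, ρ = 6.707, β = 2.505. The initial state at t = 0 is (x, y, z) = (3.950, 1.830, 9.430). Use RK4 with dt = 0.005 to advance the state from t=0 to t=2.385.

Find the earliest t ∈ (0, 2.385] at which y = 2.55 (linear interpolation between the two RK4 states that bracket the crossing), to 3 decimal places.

t=0.000: state=(3.950, 1.830, 9.430)
step 1 (dt=0.005): k1=(-21.200, -12.586, -16.394), k2=(-20.985, -12.250, -16.511), k3=(-20.982, -12.251, -16.506), k4=(-20.763, -11.922, -16.614); state += dt/6·(k1+2k2+2k3+k4)
t=0.005: state=(3.845, 1.769, 9.347)
t=0.010: state=(3.742, 1.711, 9.264)
t=0.015: state=(3.642, 1.656, 9.179)
continuing one RK4 step at a time; state shown every 20 steps (Δt=0.1):
t=0.100: state=(2.294, 1.099, 7.715)
t=0.200: state=(1.468, 0.950, 6.165)
t=0.300: state=(1.154, 1.003, 4.908)
t=0.400: state=(1.110, 1.154, 3.926)
t=0.500: state=(1.221, 1.394, 3.187)
t=0.600: state=(1.452, 1.743, 2.665)
t=0.700: state=(1.807, 2.228, 2.361)
t=0.750: state=(2.035, 2.530, 2.298)
next step: t=0.755: state=(2.060, 2.562, 2.296) — y has crossed 2.55
linear interpolation between t=0.750 (2.52975) and t=0.755 (2.56218) → t≈0.753

t = 0.753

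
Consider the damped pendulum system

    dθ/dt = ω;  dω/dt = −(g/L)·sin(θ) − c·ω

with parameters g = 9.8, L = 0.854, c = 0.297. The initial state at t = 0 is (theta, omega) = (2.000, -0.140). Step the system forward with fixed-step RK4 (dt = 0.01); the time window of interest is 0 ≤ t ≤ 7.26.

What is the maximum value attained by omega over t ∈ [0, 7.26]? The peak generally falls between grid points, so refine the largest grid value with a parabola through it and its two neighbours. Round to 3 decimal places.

t=0.000: state=(2.000, -0.140)
step 1 (dt=0.01): k1=(-0.140, -10.393), k2=(-0.192, -10.381), k3=(-0.192, -10.382), k4=(-0.244, -10.371); state += dt/6·(k1+2k2+2k3+k4)
t=0.010: state=(1.998, -0.244)
t=0.020: state=(1.995, -0.347)
t=0.030: state=(1.991, -0.451)
continuing one RK4 step at a time; state shown every 25 steps (Δt=0.25):
t=0.250: state=(1.640, -2.755)
t=0.500: state=(0.643, -5.012)
t=0.750: state=(-0.635, -4.620)
t=1.000: state=(-1.466, -1.880)
t=1.250: state=(-1.569, 1.017)
t=1.500: state=(-0.981, 3.587)
t=1.750: state=(0.088, 4.498)
t=2.000: state=(1.027, 2.667)
t=2.250: state=(1.345, -0.133)
t=2.500: state=(0.979, -2.699)
t=2.750: state=(0.104, -3.934)
t=3.000: state=(-0.771, -2.696)
t=3.250: state=(-1.138, -0.175)
t=3.500: state=(-0.869, 2.231)
t=3.750: state=(-0.124, 3.406)
t=4.000: state=(0.644, 2.400)
t=4.250: state=(0.972, 0.147)
t=4.500: state=(0.726, -2.012)
t=4.750: state=(0.068, -2.957)
t=5.000: state=(-0.586, -1.984)
t=5.250: state=(-0.836, 0.049)
t=5.500: state=(-0.576, 1.911)
t=5.750: state=(0.017, 2.553)
t=6.000: state=(0.557, 1.532)
t=6.250: state=(0.715, -0.304)
t=6.500: state=(0.430, -1.845)
t=6.750: state=(-0.104, -2.165)
t=7.000: state=(-0.533, -1.086)
t=7.250: state=(-0.600, 0.555)
t=7.260: state=(-0.594, 0.618)
largest grid value and its neighbours: omega(1.690)=4.54576, omega(1.700)=4.55074, omega(1.710)=4.55055
parabola through these three points peaks at t≈1.705 with omega≈4.55130

max omega = 4.551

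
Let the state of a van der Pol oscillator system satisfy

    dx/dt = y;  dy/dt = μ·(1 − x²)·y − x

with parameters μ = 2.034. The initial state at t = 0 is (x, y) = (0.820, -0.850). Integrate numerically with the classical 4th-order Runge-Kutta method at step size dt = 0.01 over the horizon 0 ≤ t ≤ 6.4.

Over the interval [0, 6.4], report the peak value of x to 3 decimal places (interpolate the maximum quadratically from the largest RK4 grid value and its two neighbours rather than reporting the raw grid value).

t=0.000: state=(0.820, -0.850)
step 1 (dt=0.01): k1=(-0.850, -1.386), k2=(-0.857, -1.399), k3=(-0.857, -1.399), k4=(-0.864, -1.412); state += dt/6·(k1+2k2+2k3+k4)
t=0.010: state=(0.811, -0.864)
t=0.020: state=(0.803, -0.878)
t=0.030: state=(0.794, -0.893)
continuing one RK4 step at a time; state shown every 25 steps (Δt=0.25):
t=0.250: state=(0.556, -1.304)
t=0.500: state=(0.137, -2.133)
t=0.750: state=(-0.550, -3.370)
t=1.000: state=(-1.421, -3.061)
t=1.250: state=(-1.904, -0.880)
t=1.500: state=(-1.982, 0.051)
t=1.750: state=(-1.936, 0.272)
t=2.000: state=(-1.858, 0.338)
t=2.250: state=(-1.769, 0.375)
t=2.500: state=(-1.670, 0.413)
t=2.750: state=(-1.561, 0.460)
t=3.000: state=(-1.439, 0.524)
t=3.250: state=(-1.297, 0.615)
t=3.500: state=(-1.128, 0.755)
t=3.750: state=(-0.912, 0.992)
t=4.000: state=(-0.615, 1.433)
t=4.250: state=(-0.160, 2.305)
t=4.500: state=(0.583, 3.633)
t=4.750: state=(1.499, 3.083)
t=5.000: state=(1.960, 0.758)
t=5.250: state=(2.018, -0.092)
t=5.500: state=(1.966, -0.278)
t=5.750: state=(1.888, -0.333)
t=6.000: state=(1.801, -0.366)
t=6.250: state=(1.705, -0.401)
t=6.400: state=(1.643, -0.425)
largest grid value and its neighbours: x(5.190)=2.02008, x(5.200)=2.02010, x(5.210)=2.01994
parabola through these three points peaks at t≈5.196 with x≈2.02012

max x = 2.020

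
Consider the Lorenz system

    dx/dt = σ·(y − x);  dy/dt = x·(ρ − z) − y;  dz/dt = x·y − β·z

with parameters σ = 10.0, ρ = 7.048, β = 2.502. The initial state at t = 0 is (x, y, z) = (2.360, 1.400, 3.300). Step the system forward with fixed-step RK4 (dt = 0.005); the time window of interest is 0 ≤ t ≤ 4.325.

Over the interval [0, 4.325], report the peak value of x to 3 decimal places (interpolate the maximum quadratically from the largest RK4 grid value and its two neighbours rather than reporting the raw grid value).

t=0.000: state=(2.360, 1.400, 3.300)
step 1 (dt=0.005): k1=(-9.600, 7.445, -4.953), k2=(-9.174, 7.366, -4.912), k3=(-9.187, 7.370, -4.911), k4=(-8.772, 7.293, -4.870); state += dt/6·(k1+2k2+2k3+k4)
t=0.005: state=(2.314, 1.437, 3.275)
t=0.010: state=(2.272, 1.473, 3.251)
t=0.015: state=(2.234, 1.508, 3.228)
continuing one RK4 step at a time; state shown every 40 steps (Δt=0.2):
t=0.200: state=(2.275, 2.719, 2.700)
t=0.400: state=(3.585, 4.395, 3.320)
t=0.600: state=(5.107, 5.649, 5.685)
t=0.800: state=(5.161, 4.672, 7.877)
t=1.000: state=(3.818, 3.168, 7.453)
t=1.200: state=(2.969, 2.780, 6.007)
t=1.400: state=(2.972, 3.137, 4.984)
t=1.600: state=(3.519, 3.871, 4.819)
t=1.800: state=(4.218, 4.512, 5.543)
t=2.000: state=(4.501, 4.466, 6.534)
t=2.200: state=(4.150, 3.886, 6.814)
t=2.400: state=(3.667, 3.487, 6.350)
t=2.600: state=(3.494, 3.501, 5.780)
t=2.800: state=(3.652, 3.786, 5.545)
t=3.000: state=(3.948, 4.088, 5.738)
t=3.200: state=(4.130, 4.159, 6.135)
t=3.400: state=(4.064, 3.981, 6.358)
t=3.600: state=(3.869, 3.775, 6.261)
t=3.800: state=(3.742, 3.716, 6.019)
t=4.000: state=(3.763, 3.805, 5.861)
t=4.200: state=(3.877, 3.938, 5.886)
t=4.325: state=(3.946, 3.991, 5.973)
largest grid value and its neighbours: x(0.700)=5.40538, x(0.705)=5.40603, x(0.710)=5.40525
parabola through these three points peaks at t≈0.705 with x≈5.40603

max x = 5.406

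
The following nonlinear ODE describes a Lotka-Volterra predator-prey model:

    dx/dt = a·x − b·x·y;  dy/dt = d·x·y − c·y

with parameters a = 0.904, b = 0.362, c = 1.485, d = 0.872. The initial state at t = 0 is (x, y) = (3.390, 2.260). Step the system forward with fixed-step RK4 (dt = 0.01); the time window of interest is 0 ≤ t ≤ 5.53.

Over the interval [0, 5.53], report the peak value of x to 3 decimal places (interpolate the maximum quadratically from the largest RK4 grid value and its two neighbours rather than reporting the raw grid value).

max x = 3.400

t=0.000: state=(3.390, 2.260)
step 1 (dt=0.01): k1=(0.291, 3.325), k2=(0.271, 3.352), k3=(0.271, 3.352), k4=(0.250, 3.379); state += dt/6·(k1+2k2+2k3+k4)
t=0.010: state=(3.393, 2.294)
t=0.020: state=(3.395, 2.328)
t=0.030: state=(3.397, 2.362)
continuing one RK4 step at a time; state shown every 20 steps (Δt=0.2):
t=0.200: state=(3.358, 3.033)
t=0.400: state=(3.124, 3.978)
t=0.600: state=(2.710, 4.926)
t=0.800: state=(2.211, 5.623)
t=1.000: state=(1.741, 5.891)
t=1.200: state=(1.367, 5.731)
t=1.400: state=(1.098, 5.272)
t=1.600: state=(0.918, 4.665)
t=1.800: state=(0.803, 4.024)
t=2.000: state=(0.735, 3.417)
t=2.200: state=(0.702, 2.877)
t=2.400: state=(0.694, 2.414)
t=2.600: state=(0.709, 2.026)
t=2.800: state=(0.742, 1.708)
t=3.000: state=(0.794, 1.451)
t=3.200: state=(0.863, 1.245)
t=3.400: state=(0.950, 1.083)
t=3.600: state=(1.058, 0.959)
t=3.800: state=(1.186, 0.866)
t=4.000: state=(1.338, 0.802)
t=4.200: state=(1.516, 0.764)
t=4.400: state=(1.719, 0.752)
t=4.600: state=(1.950, 0.769)
t=4.800: state=(2.206, 0.821)
t=5.000: state=(2.483, 0.918)
t=5.200: state=(2.769, 1.078)
t=5.400: state=(3.042, 1.331)
t=5.530: state=(3.197, 1.563)
largest grid value and its neighbours: x(0.060)=3.39990, x(0.070)=3.40001, x(0.080)=3.39967
parabola through these three points peaks at t≈0.068 with x≈3.40003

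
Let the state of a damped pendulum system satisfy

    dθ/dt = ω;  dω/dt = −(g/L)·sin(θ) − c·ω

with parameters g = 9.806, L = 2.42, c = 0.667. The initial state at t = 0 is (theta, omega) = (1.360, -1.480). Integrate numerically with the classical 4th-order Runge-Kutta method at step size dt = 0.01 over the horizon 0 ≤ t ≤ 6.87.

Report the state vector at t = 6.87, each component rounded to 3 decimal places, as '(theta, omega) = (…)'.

(theta, omega) = (0.063, -0.272)

t=0.000: state=(1.360, -1.480)
step 1 (dt=0.01): k1=(-1.480, -2.975), k2=(-1.495, -2.959), k3=(-1.495, -2.959), k4=(-1.510, -2.942); state += dt/6·(k1+2k2+2k3+k4)
t=0.010: state=(1.345, -1.510)
t=0.020: state=(1.330, -1.539)
t=0.030: state=(1.314, -1.568)
continuing one RK4 step at a time; state shown every 25 steps (Δt=0.25):
t=0.250: state=(0.907, -2.093)
t=0.500: state=(0.347, -2.310)
t=0.750: state=(-0.204, -2.008)
t=1.000: state=(-0.624, -1.310)
t=1.250: state=(-0.847, -0.470)
t=1.500: state=(-0.863, 0.317)
t=1.750: state=(-0.703, 0.932)
t=2.000: state=(-0.419, 1.287)
t=2.250: state=(-0.087, 1.318)
t=2.500: state=(0.214, 1.047)
t=2.750: state=(0.421, 0.584)
t=3.000: state=(0.502, 0.069)
t=3.250: state=(0.461, -0.381)
t=3.500: state=(0.324, -0.683)
t=3.750: state=(0.136, -0.790)
t=4.000: state=(-0.054, -0.702)
t=4.250: state=(-0.203, -0.468)
t=4.500: state=(-0.283, -0.165)
t=4.750: state=(-0.287, 0.128)
t=5.000: state=(-0.225, 0.348)
t=5.250: state=(-0.122, 0.456)
t=5.500: state=(-0.007, 0.445)
t=5.750: state=(0.092, 0.333)
t=6.000: state=(0.155, 0.164)
t=6.250: state=(0.173, -0.017)
t=6.500: state=(0.149, -0.166)
t=6.750: state=(0.095, -0.255)
t=6.870: state=(0.063, -0.272)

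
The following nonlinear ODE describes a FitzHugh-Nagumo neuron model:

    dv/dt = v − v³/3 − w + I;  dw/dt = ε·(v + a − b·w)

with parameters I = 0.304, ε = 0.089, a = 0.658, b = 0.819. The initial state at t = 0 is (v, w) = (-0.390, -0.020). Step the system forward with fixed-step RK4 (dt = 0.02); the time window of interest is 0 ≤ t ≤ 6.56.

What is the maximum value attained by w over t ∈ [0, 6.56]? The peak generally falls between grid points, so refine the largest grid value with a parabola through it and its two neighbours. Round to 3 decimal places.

t=0.000: state=(-0.390, -0.020)
step 1 (dt=0.02): k1=(-0.046, 0.025), k2=(-0.047, 0.025), k3=(-0.047, 0.025), k4=(-0.048, 0.025); state += dt/6·(k1+2k2+2k3+k4)
t=0.020: state=(-0.391, -0.019)
t=0.040: state=(-0.392, -0.019)
t=0.060: state=(-0.393, -0.018)
continuing one RK4 step at a time; state shown every 25 steps (Δt=0.5):
t=0.500: state=(-0.422, -0.008)
t=1.000: state=(-0.477, 0.001)
t=1.500: state=(-0.563, 0.007)
t=2.000: state=(-0.686, 0.009)
t=2.500: state=(-0.844, 0.004)
t=3.000: state=(-1.021, -0.008)
t=3.500: state=(-1.186, -0.028)
t=4.000: state=(-1.312, -0.053)
t=4.500: state=(-1.389, -0.081)
t=5.000: state=(-1.427, -0.111)
t=5.500: state=(-1.437, -0.141)
t=6.000: state=(-1.432, -0.170)
t=6.500: state=(-1.418, -0.198)
t=6.560: state=(-1.416, -0.201)
largest grid value and its neighbours: w(1.860)=0.00888, w(1.880)=0.00888, w(1.900)=0.00887
parabola through these three points peaks at t≈1.872 with w≈0.00888

max w = 0.009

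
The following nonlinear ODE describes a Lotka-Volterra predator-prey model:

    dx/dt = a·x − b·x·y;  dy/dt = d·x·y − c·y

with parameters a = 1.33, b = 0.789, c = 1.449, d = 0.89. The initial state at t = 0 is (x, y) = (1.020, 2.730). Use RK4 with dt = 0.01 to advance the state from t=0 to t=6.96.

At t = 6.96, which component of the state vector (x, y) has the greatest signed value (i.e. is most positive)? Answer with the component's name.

largest component: x

t=0.000: state=(1.020, 2.730)
step 1 (dt=0.01): k1=(-0.840, -1.477), k2=(-0.831, -1.484), k3=(-0.831, -1.484), k4=(-0.822, -1.490); state += dt/6·(k1+2k2+2k3+k4)
t=0.010: state=(1.012, 2.715)
t=0.020: state=(1.004, 2.700)
t=0.030: state=(0.996, 2.685)
continuing one RK4 step at a time; state shown every 25 steps (Δt=0.25):
t=0.250: state=(0.862, 2.339)
t=0.500: state=(0.788, 1.954)
t=0.750: state=(0.773, 1.616)
t=1.000: state=(0.806, 1.340)
t=1.250: state=(0.883, 1.125)
t=1.500: state=(1.003, 0.965)
t=1.750: state=(1.169, 0.855)
t=2.000: state=(1.387, 0.790)
t=2.250: state=(1.660, 0.771)
t=2.500: state=(1.984, 0.804)
t=2.750: state=(2.340, 0.905)
t=3.000: state=(2.682, 1.103)
t=3.250: state=(2.919, 1.436)
t=3.500: state=(2.929, 1.925)
t=3.750: state=(2.639, 2.504)
t=4.000: state=(2.137, 2.971)
t=4.250: state=(1.622, 3.137)
t=4.500: state=(1.231, 2.991)
t=4.750: state=(0.981, 2.657)
t=5.000: state=(0.842, 2.261)
t=5.250: state=(0.781, 1.883)
t=5.500: state=(0.776, 1.558)
t=5.750: state=(0.818, 1.294)
t=6.000: state=(0.903, 1.090)
t=6.250: state=(1.031, 0.940)
t=6.500: state=(1.208, 0.838)
t=6.750: state=(1.436, 0.782)
t=6.960: state=(1.670, 0.771)
compare at T: x=1.670, y=0.771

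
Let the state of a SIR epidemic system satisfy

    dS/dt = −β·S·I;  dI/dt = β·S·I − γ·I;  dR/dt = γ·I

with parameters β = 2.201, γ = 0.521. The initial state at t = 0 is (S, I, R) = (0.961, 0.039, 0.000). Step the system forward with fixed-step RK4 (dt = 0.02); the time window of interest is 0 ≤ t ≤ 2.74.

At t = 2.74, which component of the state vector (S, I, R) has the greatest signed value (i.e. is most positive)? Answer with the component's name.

t=0.000: state=(0.961, 0.039, 0.000)
step 1 (dt=0.02): k1=(-0.082, 0.062, 0.020), k2=(-0.084, 0.063, 0.021), k3=(-0.084, 0.063, 0.021), k4=(-0.085, 0.064, 0.021); state += dt/6·(k1+2k2+2k3+k4)
t=0.020: state=(0.959, 0.040, 0.000)
t=0.040: state=(0.958, 0.042, 0.001)
t=0.060: state=(0.956, 0.043, 0.001)
continuing one RK4 step at a time; state shown every 5 steps (Δt=0.1):
t=0.100: state=(0.952, 0.046, 0.002)
t=0.200: state=(0.942, 0.053, 0.005)
t=0.300: state=(0.930, 0.062, 0.008)
t=0.400: state=(0.916, 0.072, 0.011)
t=0.500: state=(0.901, 0.084, 0.015)
t=0.600: state=(0.883, 0.097, 0.020)
t=0.700: state=(0.863, 0.112, 0.026)
t=0.800: state=(0.840, 0.128, 0.032)
t=0.900: state=(0.816, 0.146, 0.039)
t=1.000: state=(0.788, 0.165, 0.047)
t=1.100: state=(0.758, 0.186, 0.056)
t=1.200: state=(0.726, 0.207, 0.066)
t=1.300: state=(0.692, 0.230, 0.078)
t=1.400: state=(0.656, 0.253, 0.090)
t=1.500: state=(0.619, 0.277, 0.104)
t=1.600: state=(0.581, 0.300, 0.119)
t=1.700: state=(0.542, 0.322, 0.135)
t=1.800: state=(0.504, 0.343, 0.153)
t=1.900: state=(0.466, 0.362, 0.171)
t=2.000: state=(0.430, 0.380, 0.190)
t=2.100: state=(0.395, 0.395, 0.211)
t=2.200: state=(0.361, 0.407, 0.231)
t=2.300: state=(0.330, 0.417, 0.253)
t=2.400: state=(0.301, 0.424, 0.275)
t=2.500: state=(0.274, 0.429, 0.297)
t=2.600: state=(0.249, 0.431, 0.320)
t=2.700: state=(0.227, 0.431, 0.342)
t=2.740: state=(0.218, 0.431, 0.351)
compare at T: S=0.218, I=0.431, R=0.351

largest component: I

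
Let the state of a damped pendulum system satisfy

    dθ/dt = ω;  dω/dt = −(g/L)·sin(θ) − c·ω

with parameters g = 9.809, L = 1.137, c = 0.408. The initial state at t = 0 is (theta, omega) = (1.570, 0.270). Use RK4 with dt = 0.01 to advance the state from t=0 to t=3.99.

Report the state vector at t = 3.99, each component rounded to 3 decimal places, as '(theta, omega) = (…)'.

(theta, omega) = (-0.232, 1.843)

t=0.000: state=(1.570, 0.270)
step 1 (dt=0.01): k1=(0.270, -8.737), k2=(0.226, -8.719), k3=(0.226, -8.719), k4=(0.183, -8.702); state += dt/6·(k1+2k2+2k3+k4)
t=0.010: state=(1.572, 0.183)
t=0.020: state=(1.574, 0.096)
t=0.030: state=(1.574, 0.009)
continuing one RK4 step at a time; state shown every 20 steps (Δt=0.2):
t=0.200: state=(1.454, -1.406)
t=0.400: state=(1.021, -2.861)
t=0.600: state=(0.352, -3.679)
t=0.800: state=(-0.372, -3.357)
t=1.000: state=(-0.926, -2.072)
t=1.200: state=(-1.179, -0.452)
t=1.400: state=(-1.111, 1.109)
t=1.600: state=(-0.756, 2.365)
t=1.800: state=(-0.210, 2.948)
t=2.000: state=(0.359, 2.579)
t=2.200: state=(0.772, 1.466)
t=2.400: state=(0.927, 0.082)
t=2.600: state=(0.811, -1.211)
t=2.800: state=(0.469, -2.117)
t=3.000: state=(0.010, -2.341)
t=3.200: state=(-0.416, -1.807)
t=3.400: state=(-0.680, -0.778)
t=3.600: state=(-0.719, 0.375)
t=3.800: state=(-0.542, 1.341)
t=3.990: state=(-0.232, 1.843)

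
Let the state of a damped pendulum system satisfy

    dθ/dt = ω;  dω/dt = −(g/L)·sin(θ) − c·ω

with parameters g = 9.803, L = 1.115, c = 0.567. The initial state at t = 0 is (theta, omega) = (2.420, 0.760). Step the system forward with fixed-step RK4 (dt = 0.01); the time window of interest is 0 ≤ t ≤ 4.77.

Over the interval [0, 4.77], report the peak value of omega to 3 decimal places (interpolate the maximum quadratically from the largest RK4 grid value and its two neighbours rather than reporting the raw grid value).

max omega = 3.410

t=0.000: state=(2.420, 0.760)
step 1 (dt=0.01): k1=(0.760, -6.239), k2=(0.729, -6.196), k3=(0.729, -6.197), k4=(0.698, -6.155); state += dt/6·(k1+2k2+2k3+k4)
t=0.010: state=(2.427, 0.698)
t=0.020: state=(2.434, 0.637)
t=0.030: state=(2.440, 0.576)
continuing one RK4 step at a time; state shown every 20 steps (Δt=0.2):
t=0.200: state=(2.456, -0.373)
t=0.400: state=(2.273, -1.477)
t=0.600: state=(1.852, -2.759)
t=0.800: state=(1.164, -4.091)
t=1.000: state=(0.263, -4.706)
t=1.200: state=(-0.619, -3.882)
t=1.400: state=(-1.227, -2.126)
t=1.600: state=(-1.464, -0.270)
t=1.800: state=(-1.347, 1.404)
t=2.000: state=(-0.923, 2.762)
t=2.200: state=(-0.290, 3.404)
t=2.400: state=(0.364, 2.956)
t=2.600: state=(0.836, 1.674)
t=2.800: state=(1.018, 0.141)
t=3.000: state=(0.902, -1.256)
t=3.200: state=(0.543, -2.230)
t=3.400: state=(0.058, -2.478)
t=3.600: state=(-0.393, -1.916)
t=3.800: state=(-0.673, -0.839)
t=4.000: state=(-0.722, 0.344)
t=4.200: state=(-0.550, 1.313)
t=4.400: state=(-0.228, 1.808)
t=4.600: state=(0.131, 1.685)
t=4.770: state=(0.378, 1.160)
largest grid value and its neighbours: omega(2.210)=3.40856, omega(2.220)=3.41005, omega(2.230)=3.40861
parabola through these three points peaks at t≈2.220 with omega≈3.41005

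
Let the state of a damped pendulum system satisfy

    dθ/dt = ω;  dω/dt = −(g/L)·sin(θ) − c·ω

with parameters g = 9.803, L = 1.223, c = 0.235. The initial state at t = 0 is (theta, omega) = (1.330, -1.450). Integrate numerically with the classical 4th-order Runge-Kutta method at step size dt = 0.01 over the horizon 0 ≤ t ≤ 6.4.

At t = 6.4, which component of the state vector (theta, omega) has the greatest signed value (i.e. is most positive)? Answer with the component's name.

largest component: omega

t=0.000: state=(1.330, -1.450)
step 1 (dt=0.01): k1=(-1.450, -7.444), k2=(-1.487, -7.421), k3=(-1.487, -7.420), k4=(-1.524, -7.397); state += dt/6·(k1+2k2+2k3+k4)
t=0.010: state=(1.315, -1.524)
t=0.020: state=(1.300, -1.598)
t=0.030: state=(1.283, -1.671)
continuing one RK4 step at a time; state shown every 25 steps (Δt=0.25):
t=0.250: state=(0.753, -3.053)
t=0.500: state=(-0.099, -3.495)
t=0.750: state=(-0.859, -2.374)
t=1.000: state=(-1.227, -0.529)
t=1.250: state=(-1.124, 1.323)
t=1.500: state=(-0.600, 2.741)
t=1.750: state=(0.150, 3.013)
t=2.000: state=(0.790, 1.930)
t=2.250: state=(1.064, 0.226)
t=2.500: state=(0.907, -1.443)
t=2.750: state=(0.389, -2.553)
t=3.000: state=(-0.272, -2.511)
t=3.250: state=(-0.773, -1.363)
t=3.500: state=(-0.918, 0.212)
t=3.750: state=(-0.680, 1.629)
t=4.000: state=(-0.162, 2.345)
t=4.250: state=(0.399, 1.963)
t=4.500: state=(0.750, 0.756)
t=4.750: state=(0.760, -0.662)
t=5.000: state=(0.445, -1.757)
t=5.250: state=(-0.050, -2.042)
t=5.500: state=(-0.494, -1.376)
t=5.750: state=(-0.693, -0.169)
t=6.000: state=(-0.579, 1.034)
t=6.250: state=(-0.217, 1.749)
t=6.400: state=(0.052, 1.784)
compare at T: theta=0.052, omega=1.784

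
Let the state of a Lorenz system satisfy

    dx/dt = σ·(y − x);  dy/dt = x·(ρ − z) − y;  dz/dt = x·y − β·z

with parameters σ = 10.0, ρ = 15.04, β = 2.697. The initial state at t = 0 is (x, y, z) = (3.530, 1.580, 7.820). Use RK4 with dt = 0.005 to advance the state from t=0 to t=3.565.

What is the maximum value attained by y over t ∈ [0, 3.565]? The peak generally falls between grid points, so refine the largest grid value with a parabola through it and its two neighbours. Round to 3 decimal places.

max y = 11.132

t=0.000: state=(3.530, 1.580, 7.820)
step 1 (dt=0.005): k1=(-19.500, 23.907, -15.513), k2=(-18.415, 23.630, -15.278), k3=(-18.449, 23.648, -15.277), k4=(-17.395, 23.385, -15.046); state += dt/6·(k1+2k2+2k3+k4)
t=0.005: state=(3.438, 1.698, 7.744)
t=0.010: state=(3.356, 1.814, 7.670)
t=0.015: state=(3.283, 1.927, 7.598)
continuing one RK4 step at a time; state shown every 40 steps (Δt=0.2):
t=0.200: state=(4.416, 6.331, 6.769)
t=0.400: state=(9.311, 11.079, 14.689)
t=0.600: state=(6.709, 3.544, 18.769)
t=0.800: state=(2.796, 2.196, 12.453)
t=1.000: state=(3.310, 4.294, 8.651)
t=1.200: state=(6.660, 8.858, 10.311)
t=1.400: state=(8.804, 7.730, 18.121)
t=1.600: state=(4.725, 3.036, 15.541)
t=1.800: state=(3.516, 3.832, 10.909)
t=2.000: state=(5.498, 7.073, 10.130)
t=2.200: state=(8.309, 8.763, 15.533)
t=2.400: state=(6.230, 4.481, 16.693)
t=2.600: state=(4.144, 3.948, 12.615)
t=2.800: state=(5.136, 6.212, 10.864)
t=3.000: state=(7.522, 8.357, 14.063)
t=3.200: state=(6.901, 5.652, 16.573)
t=3.400: state=(4.805, 4.314, 13.698)
t=3.565: state=(4.892, 5.431, 11.792)
largest grid value and its neighbours: y(0.380)=11.12192, y(0.385)=11.13183, y(0.390)=11.12813
parabola through these three points peaks at t≈0.386 with y≈11.13218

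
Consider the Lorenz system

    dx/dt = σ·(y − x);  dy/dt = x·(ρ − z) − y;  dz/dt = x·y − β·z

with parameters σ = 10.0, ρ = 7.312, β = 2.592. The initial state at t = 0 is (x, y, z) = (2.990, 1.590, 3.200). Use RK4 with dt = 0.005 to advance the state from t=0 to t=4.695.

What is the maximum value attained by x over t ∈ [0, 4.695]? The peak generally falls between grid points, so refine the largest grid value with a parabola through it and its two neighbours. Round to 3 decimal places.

max x = 5.581

t=0.000: state=(2.990, 1.590, 3.200)
step 1 (dt=0.005): k1=(-14.000, 10.705, -3.540), k2=(-13.382, 10.560, -3.494), k3=(-13.401, 10.567, -3.493), k4=(-12.802, 10.428, -3.447); state += dt/6·(k1+2k2+2k3+k4)
t=0.005: state=(2.923, 1.643, 3.183)
t=0.010: state=(2.862, 1.694, 3.166)
t=0.015: state=(2.806, 1.745, 3.149)
continuing one RK4 step at a time; state shown every 40 steps (Δt=0.2):
t=0.200: state=(2.781, 3.332, 2.936)
t=0.400: state=(4.315, 5.180, 4.200)
t=0.600: state=(5.556, 5.731, 7.050)
t=0.800: state=(4.822, 4.081, 8.285)
t=1.000: state=(3.466, 2.984, 7.077)
t=1.200: state=(3.011, 3.013, 5.650)
t=1.400: state=(3.347, 3.652, 4.999)
t=1.600: state=(4.084, 4.468, 5.378)
t=1.800: state=(4.645, 4.766, 6.458)
t=2.000: state=(4.499, 4.264, 7.123)
t=2.200: state=(3.953, 3.703, 6.824)
t=2.400: state=(3.642, 3.592, 6.173)
t=2.600: state=(3.729, 3.851, 5.797)
t=2.800: state=(4.040, 4.204, 5.912)
t=3.000: state=(4.283, 4.342, 6.337)
t=3.200: state=(4.253, 4.173, 6.632)
t=3.400: state=(4.043, 3.935, 6.560)
t=3.600: state=(3.891, 3.856, 6.294)
t=3.800: state=(3.906, 3.951, 6.111)
t=4.000: state=(4.032, 4.100, 6.139)
t=4.200: state=(4.137, 4.166, 6.307)
t=4.400: state=(4.136, 4.109, 6.436)
t=4.600: state=(4.055, 4.011, 6.424)
t=4.695: state=(4.016, 3.980, 6.378)
largest grid value and its neighbours: x(0.625)=5.58034, x(0.630)=5.58067, x(0.635)=5.57947
parabola through these three points peaks at t≈0.629 with x≈5.58073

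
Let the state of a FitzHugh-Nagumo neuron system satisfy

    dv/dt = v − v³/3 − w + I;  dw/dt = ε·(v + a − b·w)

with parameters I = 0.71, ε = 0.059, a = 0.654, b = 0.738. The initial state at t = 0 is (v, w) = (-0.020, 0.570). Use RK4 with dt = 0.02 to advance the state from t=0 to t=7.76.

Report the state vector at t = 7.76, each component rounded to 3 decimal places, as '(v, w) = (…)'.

t=0.000: state=(-0.020, 0.570)
step 1 (dt=0.02): k1=(0.120, 0.013), k2=(0.121, 0.013), k3=(0.121, 0.013), k4=(0.122, 0.013); state += dt/6·(k1+2k2+2k3+k4)
t=0.020: state=(-0.018, 0.570)
t=0.040: state=(-0.015, 0.571)
t=0.060: state=(-0.013, 0.571)
continuing one RK4 step at a time; state shown every 25 steps (Δt=0.5):
t=0.500: state=(0.056, 0.577)
t=1.000: state=(0.175, 0.587)
t=1.500: state=(0.360, 0.601)
t=2.000: state=(0.633, 0.622)
t=2.500: state=(0.982, 0.651)
t=3.000: state=(1.317, 0.690)
t=3.500: state=(1.536, 0.736)
t=4.000: state=(1.633, 0.786)
t=4.500: state=(1.659, 0.836)
t=5.000: state=(1.653, 0.885)
t=5.500: state=(1.634, 0.933)
t=6.000: state=(1.610, 0.980)
t=6.500: state=(1.584, 1.024)
t=7.000: state=(1.556, 1.067)
t=7.500: state=(1.527, 1.108)
t=7.760: state=(1.512, 1.129)

(v, w) = (1.512, 1.129)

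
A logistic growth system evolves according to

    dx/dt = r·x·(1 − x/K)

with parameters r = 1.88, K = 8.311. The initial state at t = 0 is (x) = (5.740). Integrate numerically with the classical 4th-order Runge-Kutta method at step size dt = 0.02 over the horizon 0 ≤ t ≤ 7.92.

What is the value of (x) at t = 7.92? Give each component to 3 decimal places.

(x) = (8.311)

t=0.000: state=(5.740)
step 1 (dt=0.02): k1=(3.338), k2=(3.314), k3=(3.314), k4=(3.290); state += dt/6·(k1+2k2+2k3+k4)
t=0.020: state=(5.806)
t=0.040: state=(5.872)
t=0.060: state=(5.936)
continuing one RK4 step at a time; state shown every 25 steps (Δt=0.5):
t=0.500: state=(7.073)
t=1.000: state=(7.779)
t=1.500: state=(8.095)
t=2.000: state=(8.225)
t=2.500: state=(8.277)
t=3.000: state=(8.298)
t=3.500: state=(8.306)
t=4.000: state=(8.309)
t=4.500: state=(8.310)
t=5.000: state=(8.311)
t=5.500: state=(8.311)
t=6.000: state=(8.311)
t=6.500: state=(8.311)
t=7.000: state=(8.311)
t=7.500: state=(8.311)
t=7.920: state=(8.311)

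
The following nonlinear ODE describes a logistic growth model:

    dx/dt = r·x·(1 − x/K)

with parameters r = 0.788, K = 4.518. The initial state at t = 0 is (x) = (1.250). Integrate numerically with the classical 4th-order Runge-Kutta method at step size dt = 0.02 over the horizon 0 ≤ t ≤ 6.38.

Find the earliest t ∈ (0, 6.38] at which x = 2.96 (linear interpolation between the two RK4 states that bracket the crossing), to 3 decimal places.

t=0.000: state=(1.250)
step 1 (dt=0.02): k1=(0.712), k2=(0.715), k3=(0.715), k4=(0.717); state += dt/6·(k1+2k2+2k3+k4)
t=0.020: state=(1.264)
t=0.040: state=(1.279)
t=0.060: state=(1.293)
continuing one RK4 step at a time; state shown every 25 steps (Δt=0.5):
t=0.500: state=(1.635)
t=1.000: state=(2.064)
t=1.500: state=(2.508)
t=2.000: state=(2.933)
t=2.020: state=(2.949)
next step: t=2.040: state=(2.965) — x has crossed 2.96
linear interpolation between t=2.020 (2.94869) and t=2.040 (2.96479) → t≈2.034

t = 2.034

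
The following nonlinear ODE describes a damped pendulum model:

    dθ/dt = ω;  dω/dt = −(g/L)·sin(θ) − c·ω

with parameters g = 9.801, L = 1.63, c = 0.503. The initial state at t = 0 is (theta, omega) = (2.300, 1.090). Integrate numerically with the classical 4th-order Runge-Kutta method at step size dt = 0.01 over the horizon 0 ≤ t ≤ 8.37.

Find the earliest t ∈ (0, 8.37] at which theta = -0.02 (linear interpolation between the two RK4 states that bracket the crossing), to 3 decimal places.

t=0.000: state=(2.300, 1.090)
step 1 (dt=0.01): k1=(1.090, -5.032), k2=(1.065, -4.998), k3=(1.065, -4.998), k4=(1.040, -4.964); state += dt/6·(k1+2k2+2k3+k4)
t=0.010: state=(2.311, 1.040)
t=0.020: state=(2.321, 0.991)
t=0.030: state=(2.330, 0.942)
continuing one RK4 step at a time; state shown every 50 steps (Δt=0.5):
t=0.500: state=(2.309, -0.969)
t=1.000: state=(1.282, -3.181)
t=1.350: state=(0.007, -3.746)
next step: t=1.360: state=(-0.031, -3.727) — theta has crossed -0.02
linear interpolation between t=1.350 (0.00674) and t=1.360 (-0.03063) → t≈1.357

t = 1.357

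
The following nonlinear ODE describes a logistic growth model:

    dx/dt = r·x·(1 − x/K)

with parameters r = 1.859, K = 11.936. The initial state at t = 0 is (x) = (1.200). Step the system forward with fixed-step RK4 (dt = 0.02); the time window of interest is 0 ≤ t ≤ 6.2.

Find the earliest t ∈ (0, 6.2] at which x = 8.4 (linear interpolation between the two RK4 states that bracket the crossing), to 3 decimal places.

t = 1.644

t=0.000: state=(1.200)
step 1 (dt=0.02): k1=(2.007), k2=(2.036), k3=(2.037), k4=(2.067); state += dt/6·(k1+2k2+2k3+k4)
t=0.020: state=(1.241)
t=0.040: state=(1.283)
t=0.060: state=(1.326)
continuing one RK4 step at a time; state shown every 25 steps (Δt=0.5):
t=0.500: state=(2.634)
t=1.000: state=(4.985)
t=1.500: state=(7.699)
t=1.640: state=(8.381)
next step: t=1.660: state=(8.473) — x has crossed 8.4
linear interpolation between t=1.640 (8.38067) and t=1.660 (8.47278) → t≈1.644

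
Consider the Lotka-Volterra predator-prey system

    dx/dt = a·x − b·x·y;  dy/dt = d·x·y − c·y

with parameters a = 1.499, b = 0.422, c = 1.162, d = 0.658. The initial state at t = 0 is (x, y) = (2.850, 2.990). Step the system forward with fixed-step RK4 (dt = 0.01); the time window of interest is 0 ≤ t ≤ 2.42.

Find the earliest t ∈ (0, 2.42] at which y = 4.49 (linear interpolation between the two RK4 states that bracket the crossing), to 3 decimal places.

t = 0.552

t=0.000: state=(2.850, 2.990)
step 1 (dt=0.01): k1=(0.676, 2.133), k2=(0.664, 2.147), k3=(0.664, 2.147), k4=(0.652, 2.161); state += dt/6·(k1+2k2+2k3+k4)
t=0.010: state=(2.857, 3.011)
t=0.020: state=(2.863, 3.033)
t=0.030: state=(2.869, 3.055)
continuing one RK4 step at a time; state shown every 10 steps (Δt=0.1):
t=0.100: state=(2.905, 3.217)
t=0.200: state=(2.931, 3.471)
t=0.300: state=(2.924, 3.748)
t=0.400: state=(2.882, 4.039)
t=0.500: state=(2.806, 4.337)
t=0.550: state=(2.755, 4.484)
next step: t=0.560: state=(2.744, 4.514) — y has crossed 4.49
linear interpolation between t=0.550 (4.48441) and t=0.560 (4.51354) → t≈0.552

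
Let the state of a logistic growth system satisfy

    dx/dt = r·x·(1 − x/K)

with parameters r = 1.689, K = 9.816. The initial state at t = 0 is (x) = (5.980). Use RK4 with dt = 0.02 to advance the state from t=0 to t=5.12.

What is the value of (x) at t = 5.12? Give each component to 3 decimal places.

t=0.000: state=(5.980)
step 1 (dt=0.02): k1=(3.947), k2=(3.932), k3=(3.932), k4=(3.917); state += dt/6·(k1+2k2+2k3+k4)
t=0.020: state=(6.059)
t=0.040: state=(6.137)
t=0.060: state=(6.214)
continuing one RK4 step at a time; state shown every 10 steps (Δt=0.2):
t=0.200: state=(6.734)
t=0.400: state=(7.400)
t=0.600: state=(7.962)
t=0.800: state=(8.418)
t=1.000: state=(8.776)
t=1.200: state=(9.051)
t=1.400: state=(9.258)
t=1.600: state=(9.411)
t=1.800: state=(9.524)
t=2.000: state=(9.606)
t=2.200: state=(9.665)
t=2.400: state=(9.708)
t=2.600: state=(9.739)
t=2.800: state=(9.761)
t=3.000: state=(9.776)
t=3.200: state=(9.788)
t=3.400: state=(9.796)
t=3.600: state=(9.802)
t=3.800: state=(9.806)
t=4.000: state=(9.809)
t=4.200: state=(9.811)
t=4.400: state=(9.812)
t=4.600: state=(9.813)
t=4.800: state=(9.814)
t=5.000: state=(9.815)
t=5.120: state=(9.815)

(x) = (9.815)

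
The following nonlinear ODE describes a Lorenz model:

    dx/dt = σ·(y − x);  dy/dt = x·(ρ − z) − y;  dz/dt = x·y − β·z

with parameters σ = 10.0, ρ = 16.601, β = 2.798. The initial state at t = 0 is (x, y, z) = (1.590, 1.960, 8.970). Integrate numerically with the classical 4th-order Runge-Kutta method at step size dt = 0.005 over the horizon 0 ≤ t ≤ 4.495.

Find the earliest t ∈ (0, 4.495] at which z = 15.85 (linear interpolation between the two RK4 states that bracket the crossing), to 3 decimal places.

t=0.000: state=(1.590, 1.960, 8.970)
step 1 (dt=0.005): k1=(3.700, 10.173, -21.982), k2=(3.862, 10.306, -21.769), k3=(3.861, 10.308, -21.769), k4=(4.022, 10.444, -21.556); state += dt/6·(k1+2k2+2k3+k4)
t=0.005: state=(1.609, 2.012, 8.861)
t=0.010: state=(1.630, 2.064, 8.754)
t=0.015: state=(1.653, 2.119, 8.650)
continuing one RK4 step at a time; state shown every 40 steps (Δt=0.2):
t=0.200: state=(3.775, 5.780, 6.655)
t=0.400: state=(9.748, 12.663, 14.705)
t=0.410: state=(10.027, 12.683, 15.536)
next step: t=0.415: state=(10.156, 12.663, 15.955) — z has crossed 15.85
linear interpolation between t=0.410 (15.53615) and t=0.415 (15.95541) → t≈0.414

t = 0.414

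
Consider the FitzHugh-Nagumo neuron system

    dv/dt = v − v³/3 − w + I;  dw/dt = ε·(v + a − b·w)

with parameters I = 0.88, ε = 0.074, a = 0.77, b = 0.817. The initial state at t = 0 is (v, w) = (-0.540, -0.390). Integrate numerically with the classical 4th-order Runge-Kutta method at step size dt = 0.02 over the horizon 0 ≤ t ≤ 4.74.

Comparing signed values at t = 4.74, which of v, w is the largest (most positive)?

largest component: v

t=0.000: state=(-0.540, -0.390)
step 1 (dt=0.02): k1=(0.782, 0.041), k2=(0.788, 0.041), k3=(0.788, 0.041), k4=(0.793, 0.042); state += dt/6·(k1+2k2+2k3+k4)
t=0.020: state=(-0.524, -0.389)
t=0.040: state=(-0.508, -0.388)
t=0.060: state=(-0.492, -0.387)
continuing one RK4 step at a time; state shown every 10 steps (Δt=0.2):
t=0.200: state=(-0.372, -0.381)
t=0.400: state=(-0.174, -0.369)
t=0.600: state=(0.062, -0.354)
t=0.800: state=(0.346, -0.335)
t=1.000: state=(0.679, -0.313)
t=1.200: state=(1.043, -0.285)
t=1.400: state=(1.393, -0.252)
t=1.600: state=(1.677, -0.215)
t=1.800: state=(1.871, -0.175)
t=2.000: state=(1.982, -0.133)
t=2.200: state=(2.039, -0.091)
t=2.400: state=(2.063, -0.048)
t=2.600: state=(2.069, -0.006)
t=2.800: state=(2.066, 0.036)
t=3.000: state=(2.058, 0.077)
t=3.200: state=(2.048, 0.118)
t=3.400: state=(2.037, 0.158)
t=3.600: state=(2.025, 0.197)
t=3.800: state=(2.013, 0.236)
t=4.000: state=(2.000, 0.274)
t=4.200: state=(1.988, 0.311)
t=4.400: state=(1.976, 0.348)
t=4.600: state=(1.963, 0.384)
t=4.740: state=(1.954, 0.409)
compare at T: v=1.954, w=0.409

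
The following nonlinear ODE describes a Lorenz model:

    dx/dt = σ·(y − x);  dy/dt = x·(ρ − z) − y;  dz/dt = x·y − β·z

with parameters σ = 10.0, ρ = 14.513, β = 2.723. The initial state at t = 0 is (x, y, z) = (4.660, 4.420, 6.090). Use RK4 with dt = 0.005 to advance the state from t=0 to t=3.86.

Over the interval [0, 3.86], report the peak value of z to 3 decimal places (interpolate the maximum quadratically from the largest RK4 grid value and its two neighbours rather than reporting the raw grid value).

max z = 18.925

t=0.000: state=(4.660, 4.420, 6.090)
step 1 (dt=0.005): k1=(-2.400, 34.831, 4.014), k2=(-1.469, 34.647, 4.366), k3=(-1.497, 34.663, 4.371), k4=(-0.592, 34.493, 4.728); state += dt/6·(k1+2k2+2k3+k4)
t=0.005: state=(4.653, 4.593, 6.112)
t=0.010: state=(4.654, 4.765, 6.137)
t=0.015: state=(4.664, 4.936, 6.167)
continuing one RK4 step at a time; state shown every 40 steps (Δt=0.2):
t=0.200: state=(8.125, 10.489, 11.378)
t=0.400: state=(8.076, 5.396, 18.861)
t=0.600: state=(3.380, 2.207, 13.481)
t=0.800: state=(3.049, 3.672, 9.085)
t=1.000: state=(5.611, 7.502, 9.035)
t=1.200: state=(8.700, 8.888, 15.884)
t=1.400: state=(5.755, 3.763, 16.217)
t=1.600: state=(3.643, 3.535, 11.596)
t=1.800: state=(4.825, 6.023, 9.734)
t=2.000: state=(7.593, 8.648, 13.314)
t=2.200: state=(7.019, 5.577, 16.480)
t=2.400: state=(4.543, 3.929, 13.277)
t=2.600: state=(4.723, 5.420, 10.827)
t=2.800: state=(6.741, 7.774, 12.377)
t=3.000: state=(7.269, 6.586, 15.674)
t=3.200: state=(5.322, 4.533, 14.165)
t=3.400: state=(4.888, 5.220, 11.785)
t=3.600: state=(6.238, 7.068, 12.198)
t=3.800: state=(7.104, 6.913, 14.802)
t=3.860: state=(6.872, 6.311, 15.135)
largest grid value and its neighbours: z(0.380)=18.92111, z(0.385)=18.92487, z(0.390)=18.91583
parabola through these three points peaks at t≈0.384 with z≈18.92514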